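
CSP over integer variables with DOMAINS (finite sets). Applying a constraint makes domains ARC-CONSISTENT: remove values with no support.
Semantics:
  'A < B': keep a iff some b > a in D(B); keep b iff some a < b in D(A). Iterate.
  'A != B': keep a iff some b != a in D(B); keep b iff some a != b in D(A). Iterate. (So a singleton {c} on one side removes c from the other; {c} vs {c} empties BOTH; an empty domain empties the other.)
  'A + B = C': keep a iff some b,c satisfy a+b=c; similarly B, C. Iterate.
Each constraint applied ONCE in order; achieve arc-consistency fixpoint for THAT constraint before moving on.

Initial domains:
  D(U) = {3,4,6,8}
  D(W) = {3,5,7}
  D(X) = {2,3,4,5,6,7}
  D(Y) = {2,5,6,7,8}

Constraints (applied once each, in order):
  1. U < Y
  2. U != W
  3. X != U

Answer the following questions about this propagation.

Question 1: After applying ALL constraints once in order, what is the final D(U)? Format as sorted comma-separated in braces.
Constraint 1 (U < Y) on D(U)={3,4,6,8} D(Y)={2,5,6,7,8}: U {3,4,6,8}->{3,4,6}; Y {2,5,6,7,8}->{5,6,7,8}
Constraint 2 (U != W) on D(U)={3,4,6} D(W)={3,5,7}: no change
Constraint 3 (X != U) on D(X)={2,3,4,5,6,7} D(U)={3,4,6}: no change
So after all 3 constraints: D(U) = {3,4,6}

Answer: {3,4,6}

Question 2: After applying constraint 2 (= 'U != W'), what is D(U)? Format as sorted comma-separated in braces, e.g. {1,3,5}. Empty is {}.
Answer: {3,4,6}

Derivation:
Constraint 1 (U < Y) on D(U)={3,4,6,8} D(Y)={2,5,6,7,8}: U {3,4,6,8}->{3,4,6}; Y {2,5,6,7,8}->{5,6,7,8}
Constraint 2 (U != W) on D(U)={3,4,6} D(W)={3,5,7}: no change
So after constraint 2: D(U) = {3,4,6}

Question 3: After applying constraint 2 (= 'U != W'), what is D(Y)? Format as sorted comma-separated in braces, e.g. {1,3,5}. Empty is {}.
Constraint 1 (U < Y) on D(U)={3,4,6,8} D(Y)={2,5,6,7,8}: U {3,4,6,8}->{3,4,6}; Y {2,5,6,7,8}->{5,6,7,8}
Constraint 2 (U != W) on D(U)={3,4,6} D(W)={3,5,7}: no change
So after constraint 2: D(Y) = {5,6,7,8}

Answer: {5,6,7,8}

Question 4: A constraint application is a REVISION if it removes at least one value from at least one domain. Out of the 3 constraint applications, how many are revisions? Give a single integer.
Constraint 1 (U < Y) on D(U)={3,4,6,8} D(Y)={2,5,6,7,8}: U {3,4,6,8}->{3,4,6}; Y {2,5,6,7,8}->{5,6,7,8} => REVISION
Constraint 2 (U != W) on D(U)={3,4,6} D(W)={3,5,7}: no change => not a revision
Constraint 3 (X != U) on D(X)={2,3,4,5,6,7} D(U)={3,4,6}: no change => not a revision
Total revisions = 1

Answer: 1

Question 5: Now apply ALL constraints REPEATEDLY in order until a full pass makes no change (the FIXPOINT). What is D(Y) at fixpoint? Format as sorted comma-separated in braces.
Answer: {5,6,7,8}

Derivation:
pass 0 (initial): D(Y)={2,5,6,7,8}
pass 1: U {3,4,6,8}->{3,4,6}; Y {2,5,6,7,8}->{5,6,7,8}
pass 2: no change
Fixpoint after 2 passes: D(Y) = {5,6,7,8}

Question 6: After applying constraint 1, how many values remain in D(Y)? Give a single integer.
Answer: 4

Derivation:
Constraint 1 (U < Y) on D(U)={3,4,6,8} D(Y)={2,5,6,7,8}: U {3,4,6,8}->{3,4,6}; Y {2,5,6,7,8}->{5,6,7,8}
So after constraint 1: D(Y)={5,6,7,8}, size = 4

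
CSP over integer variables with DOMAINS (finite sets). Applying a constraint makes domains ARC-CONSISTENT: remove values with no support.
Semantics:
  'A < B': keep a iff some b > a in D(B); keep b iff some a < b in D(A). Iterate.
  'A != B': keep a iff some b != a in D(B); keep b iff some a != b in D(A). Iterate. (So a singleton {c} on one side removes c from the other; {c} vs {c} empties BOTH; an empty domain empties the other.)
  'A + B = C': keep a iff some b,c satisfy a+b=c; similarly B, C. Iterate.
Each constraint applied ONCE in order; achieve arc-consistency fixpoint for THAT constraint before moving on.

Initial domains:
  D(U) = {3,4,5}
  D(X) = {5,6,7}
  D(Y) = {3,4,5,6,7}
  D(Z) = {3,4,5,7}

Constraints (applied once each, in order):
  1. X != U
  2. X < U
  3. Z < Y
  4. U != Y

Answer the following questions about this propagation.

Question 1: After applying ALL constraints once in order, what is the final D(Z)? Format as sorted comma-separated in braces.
Constraint 1 (X != U) on D(X)={5,6,7} D(U)={3,4,5}: no change
Constraint 2 (X < U) on D(X)={5,6,7} D(U)={3,4,5}: X {5,6,7}->{}; U {3,4,5}->{}
Constraint 3 (Z < Y) on D(Z)={3,4,5,7} D(Y)={3,4,5,6,7}: Z {3,4,5,7}->{3,4,5}; Y {3,4,5,6,7}->{4,5,6,7}
Constraint 4 (U != Y) on D(U)={} D(Y)={4,5,6,7}: Y {4,5,6,7}->{}
So after all 4 constraints: D(Z) = {3,4,5}

Answer: {3,4,5}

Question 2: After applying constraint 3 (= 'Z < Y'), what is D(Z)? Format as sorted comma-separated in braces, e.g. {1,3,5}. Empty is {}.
Answer: {3,4,5}

Derivation:
Constraint 1 (X != U) on D(X)={5,6,7} D(U)={3,4,5}: no change
Constraint 2 (X < U) on D(X)={5,6,7} D(U)={3,4,5}: X {5,6,7}->{}; U {3,4,5}->{}
Constraint 3 (Z < Y) on D(Z)={3,4,5,7} D(Y)={3,4,5,6,7}: Z {3,4,5,7}->{3,4,5}; Y {3,4,5,6,7}->{4,5,6,7}
So after constraint 3: D(Z) = {3,4,5}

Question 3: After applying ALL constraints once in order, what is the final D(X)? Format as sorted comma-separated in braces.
Constraint 1 (X != U) on D(X)={5,6,7} D(U)={3,4,5}: no change
Constraint 2 (X < U) on D(X)={5,6,7} D(U)={3,4,5}: X {5,6,7}->{}; U {3,4,5}->{}
Constraint 3 (Z < Y) on D(Z)={3,4,5,7} D(Y)={3,4,5,6,7}: Z {3,4,5,7}->{3,4,5}; Y {3,4,5,6,7}->{4,5,6,7}
Constraint 4 (U != Y) on D(U)={} D(Y)={4,5,6,7}: Y {4,5,6,7}->{}
So after all 4 constraints: D(X) = {}

Answer: {}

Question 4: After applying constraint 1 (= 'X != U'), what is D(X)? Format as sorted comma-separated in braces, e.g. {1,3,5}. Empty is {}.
Constraint 1 (X != U) on D(X)={5,6,7} D(U)={3,4,5}: no change
So after constraint 1: D(X) = {5,6,7}

Answer: {5,6,7}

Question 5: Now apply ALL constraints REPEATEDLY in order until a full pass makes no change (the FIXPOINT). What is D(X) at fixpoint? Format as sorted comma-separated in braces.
pass 0 (initial): D(X)={5,6,7}
pass 1: U {3,4,5}->{}; X {5,6,7}->{}; Y {3,4,5,6,7}->{}; Z {3,4,5,7}->{3,4,5}
pass 2: Z {3,4,5}->{}
pass 3: no change
Fixpoint after 3 passes: D(X) = {}

Answer: {}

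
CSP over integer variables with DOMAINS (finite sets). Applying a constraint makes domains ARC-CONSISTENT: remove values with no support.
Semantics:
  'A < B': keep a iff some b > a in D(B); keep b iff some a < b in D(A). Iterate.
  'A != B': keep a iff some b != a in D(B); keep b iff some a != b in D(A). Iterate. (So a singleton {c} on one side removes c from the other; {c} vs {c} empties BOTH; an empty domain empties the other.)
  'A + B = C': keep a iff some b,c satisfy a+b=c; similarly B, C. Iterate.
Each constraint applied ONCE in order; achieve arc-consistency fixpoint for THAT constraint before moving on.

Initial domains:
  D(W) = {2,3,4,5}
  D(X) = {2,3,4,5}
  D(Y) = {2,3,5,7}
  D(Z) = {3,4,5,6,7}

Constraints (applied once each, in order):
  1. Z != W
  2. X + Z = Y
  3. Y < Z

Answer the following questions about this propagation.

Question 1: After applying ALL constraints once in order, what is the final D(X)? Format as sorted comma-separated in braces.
Constraint 1 (Z != W) on D(Z)={3,4,5,6,7} D(W)={2,3,4,5}: no change
Constraint 2 (X + Z = Y) on D(X)={2,3,4,5} D(Z)={3,4,5,6,7} D(Y)={2,3,5,7}: X {2,3,4,5}->{2,3,4}; Z {3,4,5,6,7}->{3,4,5}; Y {2,3,5,7}->{5,7}
Constraint 3 (Y < Z) on D(Y)={5,7} D(Z)={3,4,5}: Y {5,7}->{}; Z {3,4,5}->{}
So after all 3 constraints: D(X) = {2,3,4}

Answer: {2,3,4}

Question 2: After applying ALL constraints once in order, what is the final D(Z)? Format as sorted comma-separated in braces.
Constraint 1 (Z != W) on D(Z)={3,4,5,6,7} D(W)={2,3,4,5}: no change
Constraint 2 (X + Z = Y) on D(X)={2,3,4,5} D(Z)={3,4,5,6,7} D(Y)={2,3,5,7}: X {2,3,4,5}->{2,3,4}; Z {3,4,5,6,7}->{3,4,5}; Y {2,3,5,7}->{5,7}
Constraint 3 (Y < Z) on D(Y)={5,7} D(Z)={3,4,5}: Y {5,7}->{}; Z {3,4,5}->{}
So after all 3 constraints: D(Z) = {}

Answer: {}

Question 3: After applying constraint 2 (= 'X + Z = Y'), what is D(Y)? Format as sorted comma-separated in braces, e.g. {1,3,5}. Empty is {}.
Answer: {5,7}

Derivation:
Constraint 1 (Z != W) on D(Z)={3,4,5,6,7} D(W)={2,3,4,5}: no change
Constraint 2 (X + Z = Y) on D(X)={2,3,4,5} D(Z)={3,4,5,6,7} D(Y)={2,3,5,7}: X {2,3,4,5}->{2,3,4}; Z {3,4,5,6,7}->{3,4,5}; Y {2,3,5,7}->{5,7}
So after constraint 2: D(Y) = {5,7}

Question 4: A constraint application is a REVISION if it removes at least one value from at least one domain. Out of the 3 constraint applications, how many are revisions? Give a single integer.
Answer: 2

Derivation:
Constraint 1 (Z != W) on D(Z)={3,4,5,6,7} D(W)={2,3,4,5}: no change => not a revision
Constraint 2 (X + Z = Y) on D(X)={2,3,4,5} D(Z)={3,4,5,6,7} D(Y)={2,3,5,7}: X {2,3,4,5}->{2,3,4}; Z {3,4,5,6,7}->{3,4,5}; Y {2,3,5,7}->{5,7} => REVISION
Constraint 3 (Y < Z) on D(Y)={5,7} D(Z)={3,4,5}: Y {5,7}->{}; Z {3,4,5}->{} => REVISION
Total revisions = 2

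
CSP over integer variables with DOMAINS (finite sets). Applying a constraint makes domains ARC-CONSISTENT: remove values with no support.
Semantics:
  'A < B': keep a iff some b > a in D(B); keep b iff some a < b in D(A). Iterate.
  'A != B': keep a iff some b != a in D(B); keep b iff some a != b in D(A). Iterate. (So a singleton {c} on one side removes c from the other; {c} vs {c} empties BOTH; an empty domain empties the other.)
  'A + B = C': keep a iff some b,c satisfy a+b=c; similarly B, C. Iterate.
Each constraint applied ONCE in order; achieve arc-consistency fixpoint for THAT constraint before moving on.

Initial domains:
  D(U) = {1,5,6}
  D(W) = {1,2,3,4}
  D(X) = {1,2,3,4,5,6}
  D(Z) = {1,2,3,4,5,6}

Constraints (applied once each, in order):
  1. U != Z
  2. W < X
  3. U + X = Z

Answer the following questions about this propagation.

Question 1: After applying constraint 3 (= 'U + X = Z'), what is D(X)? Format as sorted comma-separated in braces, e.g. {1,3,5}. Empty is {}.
Constraint 1 (U != Z) on D(U)={1,5,6} D(Z)={1,2,3,4,5,6}: no change
Constraint 2 (W < X) on D(W)={1,2,3,4} D(X)={1,2,3,4,5,6}: X {1,2,3,4,5,6}->{2,3,4,5,6}
Constraint 3 (U + X = Z) on D(U)={1,5,6} D(X)={2,3,4,5,6} D(Z)={1,2,3,4,5,6}: U {1,5,6}->{1}; X {2,3,4,5,6}->{2,3,4,5}; Z {1,2,3,4,5,6}->{3,4,5,6}
So after constraint 3: D(X) = {2,3,4,5}

Answer: {2,3,4,5}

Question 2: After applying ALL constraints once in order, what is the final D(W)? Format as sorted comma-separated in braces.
Answer: {1,2,3,4}

Derivation:
Constraint 1 (U != Z) on D(U)={1,5,6} D(Z)={1,2,3,4,5,6}: no change
Constraint 2 (W < X) on D(W)={1,2,3,4} D(X)={1,2,3,4,5,6}: X {1,2,3,4,5,6}->{2,3,4,5,6}
Constraint 3 (U + X = Z) on D(U)={1,5,6} D(X)={2,3,4,5,6} D(Z)={1,2,3,4,5,6}: U {1,5,6}->{1}; X {2,3,4,5,6}->{2,3,4,5}; Z {1,2,3,4,5,6}->{3,4,5,6}
So after all 3 constraints: D(W) = {1,2,3,4}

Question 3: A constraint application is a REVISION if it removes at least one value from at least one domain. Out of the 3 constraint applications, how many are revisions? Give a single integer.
Constraint 1 (U != Z) on D(U)={1,5,6} D(Z)={1,2,3,4,5,6}: no change => not a revision
Constraint 2 (W < X) on D(W)={1,2,3,4} D(X)={1,2,3,4,5,6}: X {1,2,3,4,5,6}->{2,3,4,5,6} => REVISION
Constraint 3 (U + X = Z) on D(U)={1,5,6} D(X)={2,3,4,5,6} D(Z)={1,2,3,4,5,6}: U {1,5,6}->{1}; X {2,3,4,5,6}->{2,3,4,5}; Z {1,2,3,4,5,6}->{3,4,5,6} => REVISION
Total revisions = 2

Answer: 2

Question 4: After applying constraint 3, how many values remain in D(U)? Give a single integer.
Constraint 1 (U != Z) on D(U)={1,5,6} D(Z)={1,2,3,4,5,6}: no change
Constraint 2 (W < X) on D(W)={1,2,3,4} D(X)={1,2,3,4,5,6}: X {1,2,3,4,5,6}->{2,3,4,5,6}
Constraint 3 (U + X = Z) on D(U)={1,5,6} D(X)={2,3,4,5,6} D(Z)={1,2,3,4,5,6}: U {1,5,6}->{1}; X {2,3,4,5,6}->{2,3,4,5}; Z {1,2,3,4,5,6}->{3,4,5,6}
So after constraint 3: D(U)={1}, size = 1

Answer: 1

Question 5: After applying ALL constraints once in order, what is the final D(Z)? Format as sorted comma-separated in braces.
Constraint 1 (U != Z) on D(U)={1,5,6} D(Z)={1,2,3,4,5,6}: no change
Constraint 2 (W < X) on D(W)={1,2,3,4} D(X)={1,2,3,4,5,6}: X {1,2,3,4,5,6}->{2,3,4,5,6}
Constraint 3 (U + X = Z) on D(U)={1,5,6} D(X)={2,3,4,5,6} D(Z)={1,2,3,4,5,6}: U {1,5,6}->{1}; X {2,3,4,5,6}->{2,3,4,5}; Z {1,2,3,4,5,6}->{3,4,5,6}
So after all 3 constraints: D(Z) = {3,4,5,6}

Answer: {3,4,5,6}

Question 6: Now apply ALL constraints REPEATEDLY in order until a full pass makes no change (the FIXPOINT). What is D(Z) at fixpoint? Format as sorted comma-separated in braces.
Answer: {3,4,5,6}

Derivation:
pass 0 (initial): D(Z)={1,2,3,4,5,6}
pass 1: U {1,5,6}->{1}; X {1,2,3,4,5,6}->{2,3,4,5}; Z {1,2,3,4,5,6}->{3,4,5,6}
pass 2: no change
Fixpoint after 2 passes: D(Z) = {3,4,5,6}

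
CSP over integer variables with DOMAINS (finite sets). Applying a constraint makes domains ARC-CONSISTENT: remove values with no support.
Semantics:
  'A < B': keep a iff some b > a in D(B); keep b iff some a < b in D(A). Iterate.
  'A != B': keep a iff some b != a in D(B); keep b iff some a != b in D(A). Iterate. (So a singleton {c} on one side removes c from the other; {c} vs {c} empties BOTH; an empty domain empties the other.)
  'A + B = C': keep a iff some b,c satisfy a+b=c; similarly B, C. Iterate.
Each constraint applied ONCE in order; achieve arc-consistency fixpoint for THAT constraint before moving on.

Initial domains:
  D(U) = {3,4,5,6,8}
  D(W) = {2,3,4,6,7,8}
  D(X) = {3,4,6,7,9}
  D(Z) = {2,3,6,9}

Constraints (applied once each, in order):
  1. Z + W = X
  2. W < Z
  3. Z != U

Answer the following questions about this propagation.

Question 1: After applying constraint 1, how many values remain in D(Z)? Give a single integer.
Answer: 3

Derivation:
Constraint 1 (Z + W = X) on D(Z)={2,3,6,9} D(W)={2,3,4,6,7,8} D(X)={3,4,6,7,9}: Z {2,3,6,9}->{2,3,6}; W {2,3,4,6,7,8}->{2,3,4,6,7}; X {3,4,6,7,9}->{4,6,7,9}
So after constraint 1: D(Z)={2,3,6}, size = 3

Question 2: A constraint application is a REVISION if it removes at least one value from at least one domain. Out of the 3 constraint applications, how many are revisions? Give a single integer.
Constraint 1 (Z + W = X) on D(Z)={2,3,6,9} D(W)={2,3,4,6,7,8} D(X)={3,4,6,7,9}: Z {2,3,6,9}->{2,3,6}; W {2,3,4,6,7,8}->{2,3,4,6,7}; X {3,4,6,7,9}->{4,6,7,9} => REVISION
Constraint 2 (W < Z) on D(W)={2,3,4,6,7} D(Z)={2,3,6}: W {2,3,4,6,7}->{2,3,4}; Z {2,3,6}->{3,6} => REVISION
Constraint 3 (Z != U) on D(Z)={3,6} D(U)={3,4,5,6,8}: no change => not a revision
Total revisions = 2

Answer: 2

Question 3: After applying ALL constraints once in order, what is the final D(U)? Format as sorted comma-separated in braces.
Constraint 1 (Z + W = X) on D(Z)={2,3,6,9} D(W)={2,3,4,6,7,8} D(X)={3,4,6,7,9}: Z {2,3,6,9}->{2,3,6}; W {2,3,4,6,7,8}->{2,3,4,6,7}; X {3,4,6,7,9}->{4,6,7,9}
Constraint 2 (W < Z) on D(W)={2,3,4,6,7} D(Z)={2,3,6}: W {2,3,4,6,7}->{2,3,4}; Z {2,3,6}->{3,6}
Constraint 3 (Z != U) on D(Z)={3,6} D(U)={3,4,5,6,8}: no change
So after all 3 constraints: D(U) = {3,4,5,6,8}

Answer: {3,4,5,6,8}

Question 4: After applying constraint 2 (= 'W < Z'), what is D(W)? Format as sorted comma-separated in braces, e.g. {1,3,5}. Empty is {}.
Constraint 1 (Z + W = X) on D(Z)={2,3,6,9} D(W)={2,3,4,6,7,8} D(X)={3,4,6,7,9}: Z {2,3,6,9}->{2,3,6}; W {2,3,4,6,7,8}->{2,3,4,6,7}; X {3,4,6,7,9}->{4,6,7,9}
Constraint 2 (W < Z) on D(W)={2,3,4,6,7} D(Z)={2,3,6}: W {2,3,4,6,7}->{2,3,4}; Z {2,3,6}->{3,6}
So after constraint 2: D(W) = {2,3,4}

Answer: {2,3,4}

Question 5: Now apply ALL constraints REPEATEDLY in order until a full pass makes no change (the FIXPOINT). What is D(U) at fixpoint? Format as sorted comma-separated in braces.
Answer: {3,4,5,8}

Derivation:
pass 0 (initial): D(U)={3,4,5,6,8}
pass 1: W {2,3,4,6,7,8}->{2,3,4}; X {3,4,6,7,9}->{4,6,7,9}; Z {2,3,6,9}->{3,6}
pass 2: U {3,4,5,6,8}->{3,4,5,8}; W {2,3,4}->{3,4}; X {4,6,7,9}->{6,7,9}; Z {3,6}->{6}
pass 3: W {3,4}->{3}; X {6,7,9}->{9}
pass 4: no change
Fixpoint after 4 passes: D(U) = {3,4,5,8}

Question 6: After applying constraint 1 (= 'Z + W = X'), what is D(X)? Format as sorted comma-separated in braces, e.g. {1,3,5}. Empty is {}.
Answer: {4,6,7,9}

Derivation:
Constraint 1 (Z + W = X) on D(Z)={2,3,6,9} D(W)={2,3,4,6,7,8} D(X)={3,4,6,7,9}: Z {2,3,6,9}->{2,3,6}; W {2,3,4,6,7,8}->{2,3,4,6,7}; X {3,4,6,7,9}->{4,6,7,9}
So after constraint 1: D(X) = {4,6,7,9}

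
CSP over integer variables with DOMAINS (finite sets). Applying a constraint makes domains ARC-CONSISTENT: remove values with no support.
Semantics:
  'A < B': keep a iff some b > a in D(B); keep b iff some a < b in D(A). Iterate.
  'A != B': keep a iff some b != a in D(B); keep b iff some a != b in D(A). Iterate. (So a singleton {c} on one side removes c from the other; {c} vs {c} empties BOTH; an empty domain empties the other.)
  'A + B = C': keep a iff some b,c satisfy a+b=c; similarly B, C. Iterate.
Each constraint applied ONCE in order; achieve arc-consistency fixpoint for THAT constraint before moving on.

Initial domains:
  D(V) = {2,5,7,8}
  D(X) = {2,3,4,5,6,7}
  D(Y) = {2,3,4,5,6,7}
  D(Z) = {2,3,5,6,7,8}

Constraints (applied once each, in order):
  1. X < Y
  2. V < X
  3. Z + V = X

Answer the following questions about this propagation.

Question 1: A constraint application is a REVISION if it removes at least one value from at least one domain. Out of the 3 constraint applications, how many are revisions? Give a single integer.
Constraint 1 (X < Y) on D(X)={2,3,4,5,6,7} D(Y)={2,3,4,5,6,7}: X {2,3,4,5,6,7}->{2,3,4,5,6}; Y {2,3,4,5,6,7}->{3,4,5,6,7} => REVISION
Constraint 2 (V < X) on D(V)={2,5,7,8} D(X)={2,3,4,5,6}: V {2,5,7,8}->{2,5}; X {2,3,4,5,6}->{3,4,5,6} => REVISION
Constraint 3 (Z + V = X) on D(Z)={2,3,5,6,7,8} D(V)={2,5} D(X)={3,4,5,6}: Z {2,3,5,6,7,8}->{2,3}; V {2,5}->{2}; X {3,4,5,6}->{4,5} => REVISION
Total revisions = 3

Answer: 3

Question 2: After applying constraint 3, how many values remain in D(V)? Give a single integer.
Constraint 1 (X < Y) on D(X)={2,3,4,5,6,7} D(Y)={2,3,4,5,6,7}: X {2,3,4,5,6,7}->{2,3,4,5,6}; Y {2,3,4,5,6,7}->{3,4,5,6,7}
Constraint 2 (V < X) on D(V)={2,5,7,8} D(X)={2,3,4,5,6}: V {2,5,7,8}->{2,5}; X {2,3,4,5,6}->{3,4,5,6}
Constraint 3 (Z + V = X) on D(Z)={2,3,5,6,7,8} D(V)={2,5} D(X)={3,4,5,6}: Z {2,3,5,6,7,8}->{2,3}; V {2,5}->{2}; X {3,4,5,6}->{4,5}
So after constraint 3: D(V)={2}, size = 1

Answer: 1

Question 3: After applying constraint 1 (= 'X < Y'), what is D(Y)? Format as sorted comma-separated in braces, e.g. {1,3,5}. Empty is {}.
Answer: {3,4,5,6,7}

Derivation:
Constraint 1 (X < Y) on D(X)={2,3,4,5,6,7} D(Y)={2,3,4,5,6,7}: X {2,3,4,5,6,7}->{2,3,4,5,6}; Y {2,3,4,5,6,7}->{3,4,5,6,7}
So after constraint 1: D(Y) = {3,4,5,6,7}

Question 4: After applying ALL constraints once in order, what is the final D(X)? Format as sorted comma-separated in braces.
Answer: {4,5}

Derivation:
Constraint 1 (X < Y) on D(X)={2,3,4,5,6,7} D(Y)={2,3,4,5,6,7}: X {2,3,4,5,6,7}->{2,3,4,5,6}; Y {2,3,4,5,6,7}->{3,4,5,6,7}
Constraint 2 (V < X) on D(V)={2,5,7,8} D(X)={2,3,4,5,6}: V {2,5,7,8}->{2,5}; X {2,3,4,5,6}->{3,4,5,6}
Constraint 3 (Z + V = X) on D(Z)={2,3,5,6,7,8} D(V)={2,5} D(X)={3,4,5,6}: Z {2,3,5,6,7,8}->{2,3}; V {2,5}->{2}; X {3,4,5,6}->{4,5}
So after all 3 constraints: D(X) = {4,5}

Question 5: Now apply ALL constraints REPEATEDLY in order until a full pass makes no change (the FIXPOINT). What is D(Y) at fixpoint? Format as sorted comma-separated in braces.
pass 0 (initial): D(Y)={2,3,4,5,6,7}
pass 1: V {2,5,7,8}->{2}; X {2,3,4,5,6,7}->{4,5}; Y {2,3,4,5,6,7}->{3,4,5,6,7}; Z {2,3,5,6,7,8}->{2,3}
pass 2: Y {3,4,5,6,7}->{5,6,7}
pass 3: no change
Fixpoint after 3 passes: D(Y) = {5,6,7}

Answer: {5,6,7}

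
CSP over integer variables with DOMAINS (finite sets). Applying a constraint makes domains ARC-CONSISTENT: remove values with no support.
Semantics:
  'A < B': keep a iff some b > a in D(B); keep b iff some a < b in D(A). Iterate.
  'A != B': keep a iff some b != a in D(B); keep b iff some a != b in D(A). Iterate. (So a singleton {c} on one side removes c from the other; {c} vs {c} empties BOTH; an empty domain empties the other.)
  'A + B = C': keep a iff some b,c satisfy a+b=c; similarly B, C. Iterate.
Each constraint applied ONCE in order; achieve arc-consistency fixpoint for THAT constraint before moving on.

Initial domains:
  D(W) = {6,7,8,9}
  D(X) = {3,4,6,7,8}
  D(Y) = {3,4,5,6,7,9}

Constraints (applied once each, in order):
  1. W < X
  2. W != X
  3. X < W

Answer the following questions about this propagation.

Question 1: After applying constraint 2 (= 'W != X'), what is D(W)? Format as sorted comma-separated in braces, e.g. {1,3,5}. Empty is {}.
Answer: {6,7}

Derivation:
Constraint 1 (W < X) on D(W)={6,7,8,9} D(X)={3,4,6,7,8}: W {6,7,8,9}->{6,7}; X {3,4,6,7,8}->{7,8}
Constraint 2 (W != X) on D(W)={6,7} D(X)={7,8}: no change
So after constraint 2: D(W) = {6,7}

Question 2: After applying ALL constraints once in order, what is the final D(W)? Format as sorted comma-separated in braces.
Constraint 1 (W < X) on D(W)={6,7,8,9} D(X)={3,4,6,7,8}: W {6,7,8,9}->{6,7}; X {3,4,6,7,8}->{7,8}
Constraint 2 (W != X) on D(W)={6,7} D(X)={7,8}: no change
Constraint 3 (X < W) on D(X)={7,8} D(W)={6,7}: X {7,8}->{}; W {6,7}->{}
So after all 3 constraints: D(W) = {}

Answer: {}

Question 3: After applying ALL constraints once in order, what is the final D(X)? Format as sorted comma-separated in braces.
Answer: {}

Derivation:
Constraint 1 (W < X) on D(W)={6,7,8,9} D(X)={3,4,6,7,8}: W {6,7,8,9}->{6,7}; X {3,4,6,7,8}->{7,8}
Constraint 2 (W != X) on D(W)={6,7} D(X)={7,8}: no change
Constraint 3 (X < W) on D(X)={7,8} D(W)={6,7}: X {7,8}->{}; W {6,7}->{}
So after all 3 constraints: D(X) = {}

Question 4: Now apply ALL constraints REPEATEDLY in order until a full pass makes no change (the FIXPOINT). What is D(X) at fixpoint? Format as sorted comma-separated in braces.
Answer: {}

Derivation:
pass 0 (initial): D(X)={3,4,6,7,8}
pass 1: W {6,7,8,9}->{}; X {3,4,6,7,8}->{}
pass 2: no change
Fixpoint after 2 passes: D(X) = {}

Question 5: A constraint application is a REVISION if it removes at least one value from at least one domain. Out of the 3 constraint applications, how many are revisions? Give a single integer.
Constraint 1 (W < X) on D(W)={6,7,8,9} D(X)={3,4,6,7,8}: W {6,7,8,9}->{6,7}; X {3,4,6,7,8}->{7,8} => REVISION
Constraint 2 (W != X) on D(W)={6,7} D(X)={7,8}: no change => not a revision
Constraint 3 (X < W) on D(X)={7,8} D(W)={6,7}: X {7,8}->{}; W {6,7}->{} => REVISION
Total revisions = 2

Answer: 2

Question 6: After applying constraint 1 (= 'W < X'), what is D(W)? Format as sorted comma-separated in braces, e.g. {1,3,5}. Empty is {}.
Constraint 1 (W < X) on D(W)={6,7,8,9} D(X)={3,4,6,7,8}: W {6,7,8,9}->{6,7}; X {3,4,6,7,8}->{7,8}
So after constraint 1: D(W) = {6,7}

Answer: {6,7}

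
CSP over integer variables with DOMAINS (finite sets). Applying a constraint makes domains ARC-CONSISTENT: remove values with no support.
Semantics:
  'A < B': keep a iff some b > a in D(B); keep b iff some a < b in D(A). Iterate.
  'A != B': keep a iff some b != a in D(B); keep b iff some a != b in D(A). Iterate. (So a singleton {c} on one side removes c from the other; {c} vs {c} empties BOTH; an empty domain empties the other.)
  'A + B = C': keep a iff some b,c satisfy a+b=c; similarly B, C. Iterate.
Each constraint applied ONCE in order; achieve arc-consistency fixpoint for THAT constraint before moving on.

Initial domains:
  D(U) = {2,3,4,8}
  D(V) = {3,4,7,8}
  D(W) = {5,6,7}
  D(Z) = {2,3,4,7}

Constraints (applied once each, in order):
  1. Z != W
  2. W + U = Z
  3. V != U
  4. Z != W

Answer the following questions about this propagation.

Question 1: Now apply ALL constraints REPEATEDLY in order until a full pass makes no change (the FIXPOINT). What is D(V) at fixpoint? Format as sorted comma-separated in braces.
Answer: {3,4,7,8}

Derivation:
pass 0 (initial): D(V)={3,4,7,8}
pass 1: U {2,3,4,8}->{2}; W {5,6,7}->{5}; Z {2,3,4,7}->{7}
pass 2: no change
Fixpoint after 2 passes: D(V) = {3,4,7,8}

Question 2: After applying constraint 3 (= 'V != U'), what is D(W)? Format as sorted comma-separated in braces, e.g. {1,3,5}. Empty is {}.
Constraint 1 (Z != W) on D(Z)={2,3,4,7} D(W)={5,6,7}: no change
Constraint 2 (W + U = Z) on D(W)={5,6,7} D(U)={2,3,4,8} D(Z)={2,3,4,7}: W {5,6,7}->{5}; U {2,3,4,8}->{2}; Z {2,3,4,7}->{7}
Constraint 3 (V != U) on D(V)={3,4,7,8} D(U)={2}: no change
So after constraint 3: D(W) = {5}

Answer: {5}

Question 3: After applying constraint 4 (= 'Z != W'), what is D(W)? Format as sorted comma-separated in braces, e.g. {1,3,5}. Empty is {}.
Answer: {5}

Derivation:
Constraint 1 (Z != W) on D(Z)={2,3,4,7} D(W)={5,6,7}: no change
Constraint 2 (W + U = Z) on D(W)={5,6,7} D(U)={2,3,4,8} D(Z)={2,3,4,7}: W {5,6,7}->{5}; U {2,3,4,8}->{2}; Z {2,3,4,7}->{7}
Constraint 3 (V != U) on D(V)={3,4,7,8} D(U)={2}: no change
Constraint 4 (Z != W) on D(Z)={7} D(W)={5}: no change
So after constraint 4: D(W) = {5}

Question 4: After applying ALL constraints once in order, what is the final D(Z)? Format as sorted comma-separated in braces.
Constraint 1 (Z != W) on D(Z)={2,3,4,7} D(W)={5,6,7}: no change
Constraint 2 (W + U = Z) on D(W)={5,6,7} D(U)={2,3,4,8} D(Z)={2,3,4,7}: W {5,6,7}->{5}; U {2,3,4,8}->{2}; Z {2,3,4,7}->{7}
Constraint 3 (V != U) on D(V)={3,4,7,8} D(U)={2}: no change
Constraint 4 (Z != W) on D(Z)={7} D(W)={5}: no change
So after all 4 constraints: D(Z) = {7}

Answer: {7}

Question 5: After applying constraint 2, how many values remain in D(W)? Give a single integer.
Answer: 1

Derivation:
Constraint 1 (Z != W) on D(Z)={2,3,4,7} D(W)={5,6,7}: no change
Constraint 2 (W + U = Z) on D(W)={5,6,7} D(U)={2,3,4,8} D(Z)={2,3,4,7}: W {5,6,7}->{5}; U {2,3,4,8}->{2}; Z {2,3,4,7}->{7}
So after constraint 2: D(W)={5}, size = 1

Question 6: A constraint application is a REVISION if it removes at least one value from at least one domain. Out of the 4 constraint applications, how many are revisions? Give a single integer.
Answer: 1

Derivation:
Constraint 1 (Z != W) on D(Z)={2,3,4,7} D(W)={5,6,7}: no change => not a revision
Constraint 2 (W + U = Z) on D(W)={5,6,7} D(U)={2,3,4,8} D(Z)={2,3,4,7}: W {5,6,7}->{5}; U {2,3,4,8}->{2}; Z {2,3,4,7}->{7} => REVISION
Constraint 3 (V != U) on D(V)={3,4,7,8} D(U)={2}: no change => not a revision
Constraint 4 (Z != W) on D(Z)={7} D(W)={5}: no change => not a revision
Total revisions = 1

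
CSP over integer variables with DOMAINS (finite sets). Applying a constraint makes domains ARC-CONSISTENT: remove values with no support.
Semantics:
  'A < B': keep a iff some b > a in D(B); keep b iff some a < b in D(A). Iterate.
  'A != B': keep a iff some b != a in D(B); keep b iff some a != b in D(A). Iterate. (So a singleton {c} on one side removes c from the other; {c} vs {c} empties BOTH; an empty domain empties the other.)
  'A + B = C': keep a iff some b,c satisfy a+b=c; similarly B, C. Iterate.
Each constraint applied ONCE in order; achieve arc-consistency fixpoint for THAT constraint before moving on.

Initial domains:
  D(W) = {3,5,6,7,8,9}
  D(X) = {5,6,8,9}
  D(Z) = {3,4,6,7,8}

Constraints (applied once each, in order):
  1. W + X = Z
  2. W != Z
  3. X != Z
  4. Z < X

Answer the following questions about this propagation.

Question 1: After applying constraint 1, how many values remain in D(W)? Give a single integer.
Constraint 1 (W + X = Z) on D(W)={3,5,6,7,8,9} D(X)={5,6,8,9} D(Z)={3,4,6,7,8}: W {3,5,6,7,8,9}->{3}; X {5,6,8,9}->{5}; Z {3,4,6,7,8}->{8}
So after constraint 1: D(W)={3}, size = 1

Answer: 1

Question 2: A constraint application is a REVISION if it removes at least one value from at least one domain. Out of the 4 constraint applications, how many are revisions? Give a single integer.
Constraint 1 (W + X = Z) on D(W)={3,5,6,7,8,9} D(X)={5,6,8,9} D(Z)={3,4,6,7,8}: W {3,5,6,7,8,9}->{3}; X {5,6,8,9}->{5}; Z {3,4,6,7,8}->{8} => REVISION
Constraint 2 (W != Z) on D(W)={3} D(Z)={8}: no change => not a revision
Constraint 3 (X != Z) on D(X)={5} D(Z)={8}: no change => not a revision
Constraint 4 (Z < X) on D(Z)={8} D(X)={5}: Z {8}->{}; X {5}->{} => REVISION
Total revisions = 2

Answer: 2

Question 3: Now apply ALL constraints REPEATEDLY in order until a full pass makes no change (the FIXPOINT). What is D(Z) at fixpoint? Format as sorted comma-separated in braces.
Answer: {}

Derivation:
pass 0 (initial): D(Z)={3,4,6,7,8}
pass 1: W {3,5,6,7,8,9}->{3}; X {5,6,8,9}->{}; Z {3,4,6,7,8}->{}
pass 2: W {3}->{}
pass 3: no change
Fixpoint after 3 passes: D(Z) = {}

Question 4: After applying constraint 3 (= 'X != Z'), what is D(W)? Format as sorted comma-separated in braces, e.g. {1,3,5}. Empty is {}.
Constraint 1 (W + X = Z) on D(W)={3,5,6,7,8,9} D(X)={5,6,8,9} D(Z)={3,4,6,7,8}: W {3,5,6,7,8,9}->{3}; X {5,6,8,9}->{5}; Z {3,4,6,7,8}->{8}
Constraint 2 (W != Z) on D(W)={3} D(Z)={8}: no change
Constraint 3 (X != Z) on D(X)={5} D(Z)={8}: no change
So after constraint 3: D(W) = {3}

Answer: {3}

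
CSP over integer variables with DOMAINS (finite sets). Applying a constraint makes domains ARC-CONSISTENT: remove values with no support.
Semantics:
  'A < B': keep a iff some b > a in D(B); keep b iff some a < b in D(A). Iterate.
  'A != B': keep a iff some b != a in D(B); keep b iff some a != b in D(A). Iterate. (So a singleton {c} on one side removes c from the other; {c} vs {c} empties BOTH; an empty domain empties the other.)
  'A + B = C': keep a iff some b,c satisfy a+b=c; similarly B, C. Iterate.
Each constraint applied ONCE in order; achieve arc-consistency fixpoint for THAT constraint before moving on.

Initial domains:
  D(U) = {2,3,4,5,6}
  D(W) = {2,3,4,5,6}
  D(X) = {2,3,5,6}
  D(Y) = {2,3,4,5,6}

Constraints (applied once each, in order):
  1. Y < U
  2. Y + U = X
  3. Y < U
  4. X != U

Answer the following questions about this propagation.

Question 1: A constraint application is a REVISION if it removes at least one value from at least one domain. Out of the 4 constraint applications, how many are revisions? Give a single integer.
Answer: 2

Derivation:
Constraint 1 (Y < U) on D(Y)={2,3,4,5,6} D(U)={2,3,4,5,6}: Y {2,3,4,5,6}->{2,3,4,5}; U {2,3,4,5,6}->{3,4,5,6} => REVISION
Constraint 2 (Y + U = X) on D(Y)={2,3,4,5} D(U)={3,4,5,6} D(X)={2,3,5,6}: Y {2,3,4,5}->{2,3}; U {3,4,5,6}->{3,4}; X {2,3,5,6}->{5,6} => REVISION
Constraint 3 (Y < U) on D(Y)={2,3} D(U)={3,4}: no change => not a revision
Constraint 4 (X != U) on D(X)={5,6} D(U)={3,4}: no change => not a revision
Total revisions = 2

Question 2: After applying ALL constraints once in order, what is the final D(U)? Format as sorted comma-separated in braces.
Constraint 1 (Y < U) on D(Y)={2,3,4,5,6} D(U)={2,3,4,5,6}: Y {2,3,4,5,6}->{2,3,4,5}; U {2,3,4,5,6}->{3,4,5,6}
Constraint 2 (Y + U = X) on D(Y)={2,3,4,5} D(U)={3,4,5,6} D(X)={2,3,5,6}: Y {2,3,4,5}->{2,3}; U {3,4,5,6}->{3,4}; X {2,3,5,6}->{5,6}
Constraint 3 (Y < U) on D(Y)={2,3} D(U)={3,4}: no change
Constraint 4 (X != U) on D(X)={5,6} D(U)={3,4}: no change
So after all 4 constraints: D(U) = {3,4}

Answer: {3,4}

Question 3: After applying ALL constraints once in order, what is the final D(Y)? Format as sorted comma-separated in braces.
Constraint 1 (Y < U) on D(Y)={2,3,4,5,6} D(U)={2,3,4,5,6}: Y {2,3,4,5,6}->{2,3,4,5}; U {2,3,4,5,6}->{3,4,5,6}
Constraint 2 (Y + U = X) on D(Y)={2,3,4,5} D(U)={3,4,5,6} D(X)={2,3,5,6}: Y {2,3,4,5}->{2,3}; U {3,4,5,6}->{3,4}; X {2,3,5,6}->{5,6}
Constraint 3 (Y < U) on D(Y)={2,3} D(U)={3,4}: no change
Constraint 4 (X != U) on D(X)={5,6} D(U)={3,4}: no change
So after all 4 constraints: D(Y) = {2,3}

Answer: {2,3}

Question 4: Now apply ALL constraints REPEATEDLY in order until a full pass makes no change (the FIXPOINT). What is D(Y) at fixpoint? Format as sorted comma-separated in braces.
pass 0 (initial): D(Y)={2,3,4,5,6}
pass 1: U {2,3,4,5,6}->{3,4}; X {2,3,5,6}->{5,6}; Y {2,3,4,5,6}->{2,3}
pass 2: no change
Fixpoint after 2 passes: D(Y) = {2,3}

Answer: {2,3}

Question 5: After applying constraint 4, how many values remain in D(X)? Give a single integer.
Answer: 2

Derivation:
Constraint 1 (Y < U) on D(Y)={2,3,4,5,6} D(U)={2,3,4,5,6}: Y {2,3,4,5,6}->{2,3,4,5}; U {2,3,4,5,6}->{3,4,5,6}
Constraint 2 (Y + U = X) on D(Y)={2,3,4,5} D(U)={3,4,5,6} D(X)={2,3,5,6}: Y {2,3,4,5}->{2,3}; U {3,4,5,6}->{3,4}; X {2,3,5,6}->{5,6}
Constraint 3 (Y < U) on D(Y)={2,3} D(U)={3,4}: no change
Constraint 4 (X != U) on D(X)={5,6} D(U)={3,4}: no change
So after constraint 4: D(X)={5,6}, size = 2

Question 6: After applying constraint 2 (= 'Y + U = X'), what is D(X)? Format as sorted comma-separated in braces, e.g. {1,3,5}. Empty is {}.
Answer: {5,6}

Derivation:
Constraint 1 (Y < U) on D(Y)={2,3,4,5,6} D(U)={2,3,4,5,6}: Y {2,3,4,5,6}->{2,3,4,5}; U {2,3,4,5,6}->{3,4,5,6}
Constraint 2 (Y + U = X) on D(Y)={2,3,4,5} D(U)={3,4,5,6} D(X)={2,3,5,6}: Y {2,3,4,5}->{2,3}; U {3,4,5,6}->{3,4}; X {2,3,5,6}->{5,6}
So after constraint 2: D(X) = {5,6}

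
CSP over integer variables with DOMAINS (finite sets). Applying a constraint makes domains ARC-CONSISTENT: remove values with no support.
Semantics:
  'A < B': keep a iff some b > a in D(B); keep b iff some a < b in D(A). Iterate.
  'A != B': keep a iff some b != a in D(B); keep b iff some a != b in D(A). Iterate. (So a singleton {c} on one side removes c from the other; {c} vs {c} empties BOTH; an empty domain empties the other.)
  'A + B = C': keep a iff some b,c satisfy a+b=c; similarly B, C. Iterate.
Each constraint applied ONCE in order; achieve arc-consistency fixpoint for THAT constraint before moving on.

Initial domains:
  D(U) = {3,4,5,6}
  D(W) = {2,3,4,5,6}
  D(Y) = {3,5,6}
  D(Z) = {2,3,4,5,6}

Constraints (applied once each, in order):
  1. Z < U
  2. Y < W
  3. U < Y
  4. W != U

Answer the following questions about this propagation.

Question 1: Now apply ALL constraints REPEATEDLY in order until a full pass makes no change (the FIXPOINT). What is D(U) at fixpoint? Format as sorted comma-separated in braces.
pass 0 (initial): D(U)={3,4,5,6}
pass 1: U {3,4,5,6}->{3,4}; W {2,3,4,5,6}->{4,5,6}; Y {3,5,6}->{5}; Z {2,3,4,5,6}->{2,3,4,5}
pass 2: W {4,5,6}->{6}; Z {2,3,4,5}->{2,3}
pass 3: no change
Fixpoint after 3 passes: D(U) = {3,4}

Answer: {3,4}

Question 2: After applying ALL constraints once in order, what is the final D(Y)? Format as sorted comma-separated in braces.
Answer: {5}

Derivation:
Constraint 1 (Z < U) on D(Z)={2,3,4,5,6} D(U)={3,4,5,6}: Z {2,3,4,5,6}->{2,3,4,5}
Constraint 2 (Y < W) on D(Y)={3,5,6} D(W)={2,3,4,5,6}: Y {3,5,6}->{3,5}; W {2,3,4,5,6}->{4,5,6}
Constraint 3 (U < Y) on D(U)={3,4,5,6} D(Y)={3,5}: U {3,4,5,6}->{3,4}; Y {3,5}->{5}
Constraint 4 (W != U) on D(W)={4,5,6} D(U)={3,4}: no change
So after all 4 constraints: D(Y) = {5}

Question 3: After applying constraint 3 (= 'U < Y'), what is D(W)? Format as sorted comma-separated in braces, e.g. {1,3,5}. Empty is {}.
Answer: {4,5,6}

Derivation:
Constraint 1 (Z < U) on D(Z)={2,3,4,5,6} D(U)={3,4,5,6}: Z {2,3,4,5,6}->{2,3,4,5}
Constraint 2 (Y < W) on D(Y)={3,5,6} D(W)={2,3,4,5,6}: Y {3,5,6}->{3,5}; W {2,3,4,5,6}->{4,5,6}
Constraint 3 (U < Y) on D(U)={3,4,5,6} D(Y)={3,5}: U {3,4,5,6}->{3,4}; Y {3,5}->{5}
So after constraint 3: D(W) = {4,5,6}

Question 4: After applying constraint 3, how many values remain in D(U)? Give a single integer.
Constraint 1 (Z < U) on D(Z)={2,3,4,5,6} D(U)={3,4,5,6}: Z {2,3,4,5,6}->{2,3,4,5}
Constraint 2 (Y < W) on D(Y)={3,5,6} D(W)={2,3,4,5,6}: Y {3,5,6}->{3,5}; W {2,3,4,5,6}->{4,5,6}
Constraint 3 (U < Y) on D(U)={3,4,5,6} D(Y)={3,5}: U {3,4,5,6}->{3,4}; Y {3,5}->{5}
So after constraint 3: D(U)={3,4}, size = 2

Answer: 2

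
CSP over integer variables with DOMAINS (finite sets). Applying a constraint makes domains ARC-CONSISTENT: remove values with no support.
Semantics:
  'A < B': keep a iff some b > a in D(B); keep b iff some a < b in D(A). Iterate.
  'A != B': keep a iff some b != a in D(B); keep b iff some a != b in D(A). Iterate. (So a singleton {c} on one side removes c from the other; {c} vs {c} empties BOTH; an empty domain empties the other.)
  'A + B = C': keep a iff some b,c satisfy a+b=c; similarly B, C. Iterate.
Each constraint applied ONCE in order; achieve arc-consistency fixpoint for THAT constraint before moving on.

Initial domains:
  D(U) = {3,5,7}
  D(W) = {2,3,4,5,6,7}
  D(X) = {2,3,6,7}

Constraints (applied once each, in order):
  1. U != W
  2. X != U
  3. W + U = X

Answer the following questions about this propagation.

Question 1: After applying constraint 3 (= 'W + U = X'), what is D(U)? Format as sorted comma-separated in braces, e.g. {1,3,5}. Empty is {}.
Answer: {3,5}

Derivation:
Constraint 1 (U != W) on D(U)={3,5,7} D(W)={2,3,4,5,6,7}: no change
Constraint 2 (X != U) on D(X)={2,3,6,7} D(U)={3,5,7}: no change
Constraint 3 (W + U = X) on D(W)={2,3,4,5,6,7} D(U)={3,5,7} D(X)={2,3,6,7}: W {2,3,4,5,6,7}->{2,3,4}; U {3,5,7}->{3,5}; X {2,3,6,7}->{6,7}
So after constraint 3: D(U) = {3,5}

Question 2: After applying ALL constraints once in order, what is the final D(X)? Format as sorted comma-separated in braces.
Answer: {6,7}

Derivation:
Constraint 1 (U != W) on D(U)={3,5,7} D(W)={2,3,4,5,6,7}: no change
Constraint 2 (X != U) on D(X)={2,3,6,7} D(U)={3,5,7}: no change
Constraint 3 (W + U = X) on D(W)={2,3,4,5,6,7} D(U)={3,5,7} D(X)={2,3,6,7}: W {2,3,4,5,6,7}->{2,3,4}; U {3,5,7}->{3,5}; X {2,3,6,7}->{6,7}
So after all 3 constraints: D(X) = {6,7}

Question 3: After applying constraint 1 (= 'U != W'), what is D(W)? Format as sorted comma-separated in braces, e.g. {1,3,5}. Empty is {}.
Answer: {2,3,4,5,6,7}

Derivation:
Constraint 1 (U != W) on D(U)={3,5,7} D(W)={2,3,4,5,6,7}: no change
So after constraint 1: D(W) = {2,3,4,5,6,7}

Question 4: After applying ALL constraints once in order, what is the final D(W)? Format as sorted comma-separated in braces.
Answer: {2,3,4}

Derivation:
Constraint 1 (U != W) on D(U)={3,5,7} D(W)={2,3,4,5,6,7}: no change
Constraint 2 (X != U) on D(X)={2,3,6,7} D(U)={3,5,7}: no change
Constraint 3 (W + U = X) on D(W)={2,3,4,5,6,7} D(U)={3,5,7} D(X)={2,3,6,7}: W {2,3,4,5,6,7}->{2,3,4}; U {3,5,7}->{3,5}; X {2,3,6,7}->{6,7}
So after all 3 constraints: D(W) = {2,3,4}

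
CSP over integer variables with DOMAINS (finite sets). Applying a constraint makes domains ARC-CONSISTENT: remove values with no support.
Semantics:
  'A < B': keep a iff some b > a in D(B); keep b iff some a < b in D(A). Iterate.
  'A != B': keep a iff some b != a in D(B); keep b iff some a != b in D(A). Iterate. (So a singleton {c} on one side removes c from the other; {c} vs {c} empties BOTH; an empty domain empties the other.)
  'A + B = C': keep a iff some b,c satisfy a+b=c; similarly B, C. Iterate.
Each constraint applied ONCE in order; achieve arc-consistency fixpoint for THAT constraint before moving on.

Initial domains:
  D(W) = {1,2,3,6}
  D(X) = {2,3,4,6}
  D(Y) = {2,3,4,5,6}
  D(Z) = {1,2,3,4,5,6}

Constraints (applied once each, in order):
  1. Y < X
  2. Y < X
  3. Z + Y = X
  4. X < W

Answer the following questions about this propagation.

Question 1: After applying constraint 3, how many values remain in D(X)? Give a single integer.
Answer: 3

Derivation:
Constraint 1 (Y < X) on D(Y)={2,3,4,5,6} D(X)={2,3,4,6}: Y {2,3,4,5,6}->{2,3,4,5}; X {2,3,4,6}->{3,4,6}
Constraint 2 (Y < X) on D(Y)={2,3,4,5} D(X)={3,4,6}: no change
Constraint 3 (Z + Y = X) on D(Z)={1,2,3,4,5,6} D(Y)={2,3,4,5} D(X)={3,4,6}: Z {1,2,3,4,5,6}->{1,2,3,4}
So after constraint 3: D(X)={3,4,6}, size = 3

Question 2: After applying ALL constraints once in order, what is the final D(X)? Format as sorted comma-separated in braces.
Answer: {3,4}

Derivation:
Constraint 1 (Y < X) on D(Y)={2,3,4,5,6} D(X)={2,3,4,6}: Y {2,3,4,5,6}->{2,3,4,5}; X {2,3,4,6}->{3,4,6}
Constraint 2 (Y < X) on D(Y)={2,3,4,5} D(X)={3,4,6}: no change
Constraint 3 (Z + Y = X) on D(Z)={1,2,3,4,5,6} D(Y)={2,3,4,5} D(X)={3,4,6}: Z {1,2,3,4,5,6}->{1,2,3,4}
Constraint 4 (X < W) on D(X)={3,4,6} D(W)={1,2,3,6}: X {3,4,6}->{3,4}; W {1,2,3,6}->{6}
So after all 4 constraints: D(X) = {3,4}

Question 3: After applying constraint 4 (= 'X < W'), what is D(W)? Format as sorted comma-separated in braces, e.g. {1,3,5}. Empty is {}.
Constraint 1 (Y < X) on D(Y)={2,3,4,5,6} D(X)={2,3,4,6}: Y {2,3,4,5,6}->{2,3,4,5}; X {2,3,4,6}->{3,4,6}
Constraint 2 (Y < X) on D(Y)={2,3,4,5} D(X)={3,4,6}: no change
Constraint 3 (Z + Y = X) on D(Z)={1,2,3,4,5,6} D(Y)={2,3,4,5} D(X)={3,4,6}: Z {1,2,3,4,5,6}->{1,2,3,4}
Constraint 4 (X < W) on D(X)={3,4,6} D(W)={1,2,3,6}: X {3,4,6}->{3,4}; W {1,2,3,6}->{6}
So after constraint 4: D(W) = {6}

Answer: {6}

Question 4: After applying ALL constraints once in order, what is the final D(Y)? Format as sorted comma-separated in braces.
Answer: {2,3,4,5}

Derivation:
Constraint 1 (Y < X) on D(Y)={2,3,4,5,6} D(X)={2,3,4,6}: Y {2,3,4,5,6}->{2,3,4,5}; X {2,3,4,6}->{3,4,6}
Constraint 2 (Y < X) on D(Y)={2,3,4,5} D(X)={3,4,6}: no change
Constraint 3 (Z + Y = X) on D(Z)={1,2,3,4,5,6} D(Y)={2,3,4,5} D(X)={3,4,6}: Z {1,2,3,4,5,6}->{1,2,3,4}
Constraint 4 (X < W) on D(X)={3,4,6} D(W)={1,2,3,6}: X {3,4,6}->{3,4}; W {1,2,3,6}->{6}
So after all 4 constraints: D(Y) = {2,3,4,5}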